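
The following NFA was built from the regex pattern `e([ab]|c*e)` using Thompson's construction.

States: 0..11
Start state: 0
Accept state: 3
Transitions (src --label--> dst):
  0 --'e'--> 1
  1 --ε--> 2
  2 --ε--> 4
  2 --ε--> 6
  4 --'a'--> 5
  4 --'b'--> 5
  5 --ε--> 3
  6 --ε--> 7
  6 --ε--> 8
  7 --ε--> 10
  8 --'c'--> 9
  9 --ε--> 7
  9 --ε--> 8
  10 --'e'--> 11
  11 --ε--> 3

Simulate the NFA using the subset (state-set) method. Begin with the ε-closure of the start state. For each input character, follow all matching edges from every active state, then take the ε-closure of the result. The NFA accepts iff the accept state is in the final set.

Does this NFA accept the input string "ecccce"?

initial (ε-close {0}): {0}
'e' @ 1: {1,2,4,6,7,8,10}
'c' @ 2: {7,8,9,10}
'c' @ 3: {7,8,9,10}
'c' @ 4: {7,8,9,10}
'c' @ 5: {7,8,9,10}
'e' @ 6: {3,11}  [accepting]
final: {3,11}; accept 3 in set

Answer: ACCEPT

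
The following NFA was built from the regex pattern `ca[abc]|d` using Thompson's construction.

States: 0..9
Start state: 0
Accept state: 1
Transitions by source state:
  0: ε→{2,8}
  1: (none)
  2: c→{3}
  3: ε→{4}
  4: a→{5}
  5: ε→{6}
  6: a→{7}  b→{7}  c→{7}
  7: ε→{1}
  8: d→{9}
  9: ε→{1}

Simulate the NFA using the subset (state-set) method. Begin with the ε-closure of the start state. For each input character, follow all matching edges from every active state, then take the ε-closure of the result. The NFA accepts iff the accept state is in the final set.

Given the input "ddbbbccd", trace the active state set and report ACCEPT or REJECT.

start: ε-closure({0}) = {0,2,8}
'd' @ 1: {1,9}  (accept∈set)
'd' @ 2: {}  — no active states
rest 'bbbccd' ignored (set empty)
final: {}; accept 1 not in set

Answer: REJECT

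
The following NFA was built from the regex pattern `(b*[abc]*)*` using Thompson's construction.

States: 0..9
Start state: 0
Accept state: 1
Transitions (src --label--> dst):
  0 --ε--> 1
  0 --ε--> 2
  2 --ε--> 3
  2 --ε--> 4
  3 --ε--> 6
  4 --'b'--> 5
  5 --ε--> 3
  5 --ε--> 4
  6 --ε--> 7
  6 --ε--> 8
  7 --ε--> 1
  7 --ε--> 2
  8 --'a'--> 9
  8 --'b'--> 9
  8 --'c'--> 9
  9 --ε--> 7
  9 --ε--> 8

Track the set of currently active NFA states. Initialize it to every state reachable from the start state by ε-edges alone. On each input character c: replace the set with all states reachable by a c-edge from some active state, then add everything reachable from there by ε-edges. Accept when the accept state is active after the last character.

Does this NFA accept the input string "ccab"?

Answer: ACCEPT

Trace:
S₀ = ε-closure({0}) = {0,1,2,3,4,6,7,8}
'c' @ 1: {1,2,3,4,6,7,8,9}  ✓accept
'c' @ 2: {1,2,3,4,6,7,8,9}  ✓accept
'a' @ 3: {1,2,3,4,6,7,8,9}  ✓accept
'b' @ 4: {1,2,3,4,5,6,7,8,9}  ✓accept
end set {1,2,3,4,5,6,7,8,9} — state 1 in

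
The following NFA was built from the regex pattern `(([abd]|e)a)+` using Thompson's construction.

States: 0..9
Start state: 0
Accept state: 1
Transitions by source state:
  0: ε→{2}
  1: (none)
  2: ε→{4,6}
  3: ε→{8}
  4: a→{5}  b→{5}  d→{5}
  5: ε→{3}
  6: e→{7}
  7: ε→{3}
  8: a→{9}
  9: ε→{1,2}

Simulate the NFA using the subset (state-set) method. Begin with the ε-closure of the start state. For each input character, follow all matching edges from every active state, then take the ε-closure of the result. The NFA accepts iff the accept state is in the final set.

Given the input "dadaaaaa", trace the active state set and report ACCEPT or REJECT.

initial (ε-close {0}): {0,2,4,6}
'd' @ 1: {3,5,8}
'a' @ 2: {1,2,4,6,9}  [accepting]
'd' @ 3: {3,5,8}
'a' @ 4: {1,2,4,6,9}  [accepting]
'a' @ 5: {3,5,8}
'a' @ 6: {1,2,4,6,9}  [accepting]
'a' @ 7: {3,5,8}
'a' @ 8: {1,2,4,6,9}  [accepting]
end set {1,2,4,6,9} — state 1 in

Answer: ACCEPT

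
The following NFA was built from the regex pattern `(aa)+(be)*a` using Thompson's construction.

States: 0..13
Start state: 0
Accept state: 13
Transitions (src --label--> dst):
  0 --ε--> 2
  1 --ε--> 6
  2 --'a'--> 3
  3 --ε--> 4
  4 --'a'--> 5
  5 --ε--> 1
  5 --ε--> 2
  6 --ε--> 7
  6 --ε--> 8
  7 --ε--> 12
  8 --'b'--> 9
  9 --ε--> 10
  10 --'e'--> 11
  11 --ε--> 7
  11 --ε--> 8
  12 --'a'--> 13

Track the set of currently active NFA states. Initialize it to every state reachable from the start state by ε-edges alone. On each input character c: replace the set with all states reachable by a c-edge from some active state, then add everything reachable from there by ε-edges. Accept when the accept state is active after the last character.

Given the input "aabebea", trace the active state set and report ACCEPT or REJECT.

initial (ε-close {0}): {0,2}
'a' @ 1: {3,4}
'a' @ 2: {1,2,5,6,7,8,12}
'b' @ 3: {9,10}
'e' @ 4: {7,8,11,12}
'b' @ 5: {9,10}
'e' @ 6: {7,8,11,12}
'a' @ 7: {13}  (accept∈set)
final: {13}; accept 13 in set

Answer: ACCEPT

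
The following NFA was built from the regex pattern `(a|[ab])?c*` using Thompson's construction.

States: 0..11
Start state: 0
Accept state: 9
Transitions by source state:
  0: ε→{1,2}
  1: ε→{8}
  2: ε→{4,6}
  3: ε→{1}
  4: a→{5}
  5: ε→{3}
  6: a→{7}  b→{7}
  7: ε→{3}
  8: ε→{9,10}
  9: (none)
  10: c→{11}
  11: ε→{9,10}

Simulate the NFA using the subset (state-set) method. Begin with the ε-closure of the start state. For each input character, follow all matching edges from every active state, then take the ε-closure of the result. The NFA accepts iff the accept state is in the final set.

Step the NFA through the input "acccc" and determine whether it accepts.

Answer: ACCEPT

Trace:
start: ε-closure({0}) = {0,1,2,4,6,8,9,10}
'a' @ 1: {1,3,5,7,8,9,10}  (accept∈set)
'c' @ 2: {9,10,11}  (accept∈set)
'c' @ 3: {9,10,11}  (accept∈set)
'c' @ 4: {9,10,11}  (accept∈set)
'c' @ 5: {9,10,11}  (accept∈set)
final: {9,10,11}; accept 9 in set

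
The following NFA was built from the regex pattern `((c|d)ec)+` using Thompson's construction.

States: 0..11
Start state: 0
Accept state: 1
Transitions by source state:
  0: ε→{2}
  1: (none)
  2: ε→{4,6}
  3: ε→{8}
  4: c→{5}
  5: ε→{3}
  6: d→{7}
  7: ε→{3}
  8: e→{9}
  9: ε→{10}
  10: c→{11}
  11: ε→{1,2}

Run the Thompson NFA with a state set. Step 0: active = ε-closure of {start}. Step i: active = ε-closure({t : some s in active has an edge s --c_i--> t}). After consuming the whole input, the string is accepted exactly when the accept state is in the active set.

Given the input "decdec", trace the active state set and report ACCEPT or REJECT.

initial (ε-close {0}): {0,2,4,6}
'd' @ 1: {3,7,8}
'e' @ 2: {9,10}
'c' @ 3: {1,2,4,6,11}  [accepting]
'd' @ 4: {3,7,8}
'e' @ 5: {9,10}
'c' @ 6: {1,2,4,6,11}  [accepting]
final: {1,2,4,6,11}; accept 1 in set

Answer: ACCEPT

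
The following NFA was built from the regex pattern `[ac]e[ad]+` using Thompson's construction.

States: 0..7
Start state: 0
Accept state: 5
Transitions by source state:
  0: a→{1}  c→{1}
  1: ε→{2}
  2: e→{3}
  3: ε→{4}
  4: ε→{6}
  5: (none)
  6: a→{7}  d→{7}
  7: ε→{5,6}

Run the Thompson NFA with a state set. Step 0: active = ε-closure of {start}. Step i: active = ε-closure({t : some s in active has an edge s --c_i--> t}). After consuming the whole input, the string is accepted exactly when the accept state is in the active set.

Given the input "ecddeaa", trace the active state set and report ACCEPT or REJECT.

S₀ = ε-closure({0}) = {0}
'e' @ 1: {}  — no active states
rest 'cddeaa' ignored (set empty)
end set {} — state 5 not in

Answer: REJECT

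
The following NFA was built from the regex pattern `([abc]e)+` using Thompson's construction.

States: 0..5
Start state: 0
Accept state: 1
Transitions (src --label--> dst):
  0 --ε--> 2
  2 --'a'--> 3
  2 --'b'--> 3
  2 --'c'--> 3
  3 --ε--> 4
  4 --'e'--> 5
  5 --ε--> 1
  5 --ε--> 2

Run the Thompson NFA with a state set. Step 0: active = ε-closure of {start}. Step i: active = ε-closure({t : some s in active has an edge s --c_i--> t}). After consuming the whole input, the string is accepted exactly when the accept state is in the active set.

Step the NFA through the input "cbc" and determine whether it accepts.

start: ε-closure({0}) = {0,2}
'c' @ 1: {3,4}
'b' @ 2: {}  — no active states
rest 'c' ignored (set empty)
after full input: {}  (accept=1 not in)

Answer: REJECT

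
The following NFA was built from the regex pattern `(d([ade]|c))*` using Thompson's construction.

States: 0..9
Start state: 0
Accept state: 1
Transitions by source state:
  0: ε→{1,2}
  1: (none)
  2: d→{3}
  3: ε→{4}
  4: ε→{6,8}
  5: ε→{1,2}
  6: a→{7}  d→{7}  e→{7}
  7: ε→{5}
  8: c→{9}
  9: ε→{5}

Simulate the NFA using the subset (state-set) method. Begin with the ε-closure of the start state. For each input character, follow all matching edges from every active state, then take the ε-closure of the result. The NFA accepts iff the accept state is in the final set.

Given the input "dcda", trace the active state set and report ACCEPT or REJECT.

initial (ε-close {0}): {0,1,2}
'd' @ 1: {3,4,6,8}
'c' @ 2: {1,2,5,9}  (accept∈set)
'd' @ 3: {3,4,6,8}
'a' @ 4: {1,2,5,7}  (accept∈set)
end set {1,2,5,7} — state 1 in

Answer: ACCEPT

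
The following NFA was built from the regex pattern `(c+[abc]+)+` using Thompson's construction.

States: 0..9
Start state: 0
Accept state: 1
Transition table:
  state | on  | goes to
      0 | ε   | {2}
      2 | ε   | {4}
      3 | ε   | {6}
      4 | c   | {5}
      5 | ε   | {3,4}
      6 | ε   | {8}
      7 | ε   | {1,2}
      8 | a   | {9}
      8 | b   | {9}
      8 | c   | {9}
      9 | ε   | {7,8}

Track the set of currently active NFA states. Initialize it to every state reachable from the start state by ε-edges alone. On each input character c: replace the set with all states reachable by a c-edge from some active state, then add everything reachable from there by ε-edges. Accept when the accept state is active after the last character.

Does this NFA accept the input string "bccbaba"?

Answer: REJECT

Trace:
start: ε-closure({0}) = {0,2,4}
'b' @ 1: {}  — dead — no transitions
rest 'ccbaba' ignored (set empty)
final: {}; accept 1 not in set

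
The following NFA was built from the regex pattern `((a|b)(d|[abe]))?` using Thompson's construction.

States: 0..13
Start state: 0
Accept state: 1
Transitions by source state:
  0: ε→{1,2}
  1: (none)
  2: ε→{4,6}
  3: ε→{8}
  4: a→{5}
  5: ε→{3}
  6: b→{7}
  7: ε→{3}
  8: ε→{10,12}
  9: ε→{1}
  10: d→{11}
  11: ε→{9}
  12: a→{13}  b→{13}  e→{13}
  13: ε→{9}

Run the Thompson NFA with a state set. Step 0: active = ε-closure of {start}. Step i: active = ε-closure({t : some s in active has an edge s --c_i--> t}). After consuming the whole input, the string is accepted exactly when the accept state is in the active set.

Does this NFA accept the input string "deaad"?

Answer: REJECT

Steps:
initial (ε-close {0}): {0,1,2,4,6}
'd' @ 1: {}  — dead — no transitions
rest 'eaad' ignored (set empty)
end set {} — state 1 not in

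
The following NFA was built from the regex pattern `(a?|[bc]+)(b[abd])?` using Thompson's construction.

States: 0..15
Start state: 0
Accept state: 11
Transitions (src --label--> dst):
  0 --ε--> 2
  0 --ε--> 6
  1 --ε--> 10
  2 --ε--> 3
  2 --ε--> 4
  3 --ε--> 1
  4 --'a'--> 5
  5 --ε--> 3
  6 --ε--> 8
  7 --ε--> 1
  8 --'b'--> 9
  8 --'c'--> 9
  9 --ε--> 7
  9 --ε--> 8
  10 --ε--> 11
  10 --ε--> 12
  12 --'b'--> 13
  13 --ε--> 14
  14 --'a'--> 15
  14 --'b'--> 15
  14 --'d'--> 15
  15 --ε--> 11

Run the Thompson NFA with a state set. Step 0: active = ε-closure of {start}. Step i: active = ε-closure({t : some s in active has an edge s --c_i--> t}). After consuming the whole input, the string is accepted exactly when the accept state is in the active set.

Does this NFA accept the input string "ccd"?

initial (ε-close {0}): {0,1,2,3,4,6,8,10,11,12}
'c' @ 1: {1,7,8,9,10,11,12}  [accepting]
'c' @ 2: {1,7,8,9,10,11,12}  [accepting]
'd' @ 3: {}  — no active states
final: {}; accept 11 not in set

Answer: REJECT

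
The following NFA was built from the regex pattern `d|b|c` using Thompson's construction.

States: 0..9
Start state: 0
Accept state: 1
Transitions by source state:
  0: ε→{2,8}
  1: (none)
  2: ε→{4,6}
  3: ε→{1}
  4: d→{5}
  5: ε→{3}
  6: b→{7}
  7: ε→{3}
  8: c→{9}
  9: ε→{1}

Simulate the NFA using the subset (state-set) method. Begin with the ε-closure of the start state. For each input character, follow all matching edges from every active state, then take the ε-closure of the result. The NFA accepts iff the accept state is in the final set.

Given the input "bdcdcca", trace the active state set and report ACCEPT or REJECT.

Answer: REJECT

Steps:
initial (ε-close {0}): {0,2,4,6,8}
'b' @ 1: {1,3,7}  ✓accept
'd' @ 2: {}  — dead — no transitions
rest 'cdcca' ignored (set empty)
end set {} — state 1 not in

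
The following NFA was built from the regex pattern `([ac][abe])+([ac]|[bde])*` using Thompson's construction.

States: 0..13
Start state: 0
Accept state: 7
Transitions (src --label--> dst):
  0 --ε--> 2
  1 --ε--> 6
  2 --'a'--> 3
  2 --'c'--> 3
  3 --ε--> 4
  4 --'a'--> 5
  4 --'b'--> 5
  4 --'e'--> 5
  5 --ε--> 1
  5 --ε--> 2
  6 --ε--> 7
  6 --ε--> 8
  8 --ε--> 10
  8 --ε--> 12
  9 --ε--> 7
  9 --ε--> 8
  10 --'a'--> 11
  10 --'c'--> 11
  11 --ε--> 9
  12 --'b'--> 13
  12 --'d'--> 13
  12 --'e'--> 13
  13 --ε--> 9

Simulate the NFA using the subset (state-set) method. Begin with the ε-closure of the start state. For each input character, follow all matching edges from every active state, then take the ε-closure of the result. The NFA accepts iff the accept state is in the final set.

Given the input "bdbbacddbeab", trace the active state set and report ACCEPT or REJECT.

initial (ε-close {0}): {0,2}
'b' @ 1: {}  — no active states
rest 'dbbacddbeab' ignored (set empty)
end set {} — state 7 not in

Answer: REJECT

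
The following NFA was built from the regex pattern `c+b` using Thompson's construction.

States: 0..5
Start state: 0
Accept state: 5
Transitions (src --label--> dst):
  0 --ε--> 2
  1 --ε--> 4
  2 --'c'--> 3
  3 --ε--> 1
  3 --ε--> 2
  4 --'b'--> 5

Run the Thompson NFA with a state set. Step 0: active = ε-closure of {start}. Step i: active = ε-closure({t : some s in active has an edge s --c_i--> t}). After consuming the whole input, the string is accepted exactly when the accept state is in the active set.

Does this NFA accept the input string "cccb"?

Answer: ACCEPT

Derivation:
initial (ε-close {0}): {0,2}
'c' @ 1: {1,2,3,4}
'c' @ 2: {1,2,3,4}
'c' @ 3: {1,2,3,4}
'b' @ 4: {5}  [accepting]
after full input: {5}  (accept=5 in)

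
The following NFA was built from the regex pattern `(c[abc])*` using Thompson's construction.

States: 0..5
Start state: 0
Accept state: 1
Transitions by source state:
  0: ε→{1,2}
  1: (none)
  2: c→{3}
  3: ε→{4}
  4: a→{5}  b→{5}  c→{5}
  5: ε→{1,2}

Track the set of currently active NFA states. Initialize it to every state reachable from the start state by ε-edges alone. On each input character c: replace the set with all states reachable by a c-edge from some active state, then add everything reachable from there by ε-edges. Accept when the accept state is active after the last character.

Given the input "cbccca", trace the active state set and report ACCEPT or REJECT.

Answer: ACCEPT

Trace:
start: ε-closure({0}) = {0,1,2}
'c' @ 1: {3,4}
'b' @ 2: {1,2,5}  [accepting]
'c' @ 3: {3,4}
'c' @ 4: {1,2,5}  [accepting]
'c' @ 5: {3,4}
'a' @ 6: {1,2,5}  [accepting]
after full input: {1,2,5}  (accept=1 in)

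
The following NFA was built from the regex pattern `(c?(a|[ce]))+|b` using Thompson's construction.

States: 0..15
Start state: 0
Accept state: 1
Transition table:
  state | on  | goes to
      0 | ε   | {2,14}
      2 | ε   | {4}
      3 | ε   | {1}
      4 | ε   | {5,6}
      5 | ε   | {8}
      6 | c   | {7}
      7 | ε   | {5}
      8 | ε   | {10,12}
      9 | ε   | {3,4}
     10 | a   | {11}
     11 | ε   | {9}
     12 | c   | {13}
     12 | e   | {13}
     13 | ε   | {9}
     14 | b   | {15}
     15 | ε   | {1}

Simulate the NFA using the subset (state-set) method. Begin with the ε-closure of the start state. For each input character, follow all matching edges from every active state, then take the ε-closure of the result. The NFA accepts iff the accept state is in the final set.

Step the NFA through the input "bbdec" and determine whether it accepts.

Answer: REJECT

Derivation:
initial (ε-close {0}): {0,2,4,5,6,8,10,12,14}
'b' @ 1: {1,15}  (accept∈set)
'b' @ 2: {}  — state set empty
rest 'dec' ignored (set empty)
after full input: {}  (accept=1 not in)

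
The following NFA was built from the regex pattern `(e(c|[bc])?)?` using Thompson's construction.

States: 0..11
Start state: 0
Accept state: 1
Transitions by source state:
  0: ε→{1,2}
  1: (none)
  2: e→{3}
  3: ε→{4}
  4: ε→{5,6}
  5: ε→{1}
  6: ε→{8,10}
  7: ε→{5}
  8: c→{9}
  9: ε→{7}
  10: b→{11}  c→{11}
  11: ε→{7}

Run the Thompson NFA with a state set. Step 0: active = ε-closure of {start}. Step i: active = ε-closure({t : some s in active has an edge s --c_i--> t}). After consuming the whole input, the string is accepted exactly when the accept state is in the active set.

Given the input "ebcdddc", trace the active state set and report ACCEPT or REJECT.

Answer: REJECT

Trace:
S₀ = ε-closure({0}) = {0,1,2}
'e' @ 1: {1,3,4,5,6,8,10}  (accept∈set)
'b' @ 2: {1,5,7,11}  (accept∈set)
'c' @ 3: {}  — no active states
rest 'dddc' ignored (set empty)
end set {} — state 1 not in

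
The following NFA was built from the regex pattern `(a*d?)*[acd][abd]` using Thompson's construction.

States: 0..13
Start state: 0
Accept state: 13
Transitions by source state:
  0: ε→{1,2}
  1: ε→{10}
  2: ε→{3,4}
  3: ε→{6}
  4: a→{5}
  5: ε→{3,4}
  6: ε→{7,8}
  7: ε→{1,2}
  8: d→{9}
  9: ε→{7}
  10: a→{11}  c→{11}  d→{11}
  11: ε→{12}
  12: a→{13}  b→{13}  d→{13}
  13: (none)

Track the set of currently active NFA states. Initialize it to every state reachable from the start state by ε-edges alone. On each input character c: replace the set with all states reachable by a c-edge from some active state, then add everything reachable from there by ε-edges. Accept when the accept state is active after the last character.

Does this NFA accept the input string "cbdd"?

initial (ε-close {0}): {0,1,2,3,4,6,7,8,10}
'c' @ 1: {11,12}
'b' @ 2: {13}  (accept∈set)
'd' @ 3: {}  — dead — no transitions
rest 'd' ignored (set empty)
end set {} — state 13 not in

Answer: REJECT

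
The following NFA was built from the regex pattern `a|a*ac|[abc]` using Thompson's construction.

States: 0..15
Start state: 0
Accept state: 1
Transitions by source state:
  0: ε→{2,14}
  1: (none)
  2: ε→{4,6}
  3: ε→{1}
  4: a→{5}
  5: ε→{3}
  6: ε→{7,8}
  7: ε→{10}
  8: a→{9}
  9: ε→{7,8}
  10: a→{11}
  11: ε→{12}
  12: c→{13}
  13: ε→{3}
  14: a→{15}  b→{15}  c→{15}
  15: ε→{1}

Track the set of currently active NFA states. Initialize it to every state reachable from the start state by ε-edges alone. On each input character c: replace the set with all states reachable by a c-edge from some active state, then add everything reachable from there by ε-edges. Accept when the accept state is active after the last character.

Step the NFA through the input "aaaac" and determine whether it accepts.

Answer: ACCEPT

Derivation:
S₀ = ε-closure({0}) = {0,2,4,6,7,8,10,14}
'a' @ 1: {1,3,5,7,8,9,10,11,12,15}  [accepting]
'a' @ 2: {7,8,9,10,11,12}
'a' @ 3: {7,8,9,10,11,12}
'a' @ 4: {7,8,9,10,11,12}
'c' @ 5: {1,3,13}  [accepting]
after full input: {1,3,13}  (accept=1 in)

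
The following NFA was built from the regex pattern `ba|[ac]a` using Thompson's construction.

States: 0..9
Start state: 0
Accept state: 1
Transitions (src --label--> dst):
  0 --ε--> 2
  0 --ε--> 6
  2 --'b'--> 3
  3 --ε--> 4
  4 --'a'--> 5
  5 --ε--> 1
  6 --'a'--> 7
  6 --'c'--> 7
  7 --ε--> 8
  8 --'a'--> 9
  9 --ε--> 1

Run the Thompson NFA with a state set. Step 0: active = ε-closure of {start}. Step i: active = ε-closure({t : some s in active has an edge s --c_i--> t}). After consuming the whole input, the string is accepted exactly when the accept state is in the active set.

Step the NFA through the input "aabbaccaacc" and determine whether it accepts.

Answer: REJECT

Steps:
S₀ = ε-closure({0}) = {0,2,6}
'a' @ 1: {7,8}
'a' @ 2: {1,9}  ✓accept
'b' @ 3: {}  — state set empty
rest 'baccaacc' ignored (set empty)
final: {}; accept 1 not in set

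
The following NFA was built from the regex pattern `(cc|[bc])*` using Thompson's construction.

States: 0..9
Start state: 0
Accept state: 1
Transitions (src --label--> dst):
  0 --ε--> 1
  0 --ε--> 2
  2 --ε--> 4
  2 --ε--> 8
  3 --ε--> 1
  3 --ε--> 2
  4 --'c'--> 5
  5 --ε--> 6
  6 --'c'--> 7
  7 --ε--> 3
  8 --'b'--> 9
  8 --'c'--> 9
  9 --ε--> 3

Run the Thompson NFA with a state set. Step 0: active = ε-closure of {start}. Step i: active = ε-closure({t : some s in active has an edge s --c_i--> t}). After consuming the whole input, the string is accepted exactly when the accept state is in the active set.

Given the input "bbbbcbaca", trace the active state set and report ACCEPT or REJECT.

start: ε-closure({0}) = {0,1,2,4,8}
'b' @ 1: {1,2,3,4,8,9}  [accepting]
'b' @ 2: {1,2,3,4,8,9}  [accepting]
'b' @ 3: {1,2,3,4,8,9}  [accepting]
'b' @ 4: {1,2,3,4,8,9}  [accepting]
'c' @ 5: {1,2,3,4,5,6,8,9}  [accepting]
'b' @ 6: {1,2,3,4,8,9}  [accepting]
'a' @ 7: {}  — no active states
rest 'ca' ignored (set empty)
after full input: {}  (accept=1 not in)

Answer: REJECT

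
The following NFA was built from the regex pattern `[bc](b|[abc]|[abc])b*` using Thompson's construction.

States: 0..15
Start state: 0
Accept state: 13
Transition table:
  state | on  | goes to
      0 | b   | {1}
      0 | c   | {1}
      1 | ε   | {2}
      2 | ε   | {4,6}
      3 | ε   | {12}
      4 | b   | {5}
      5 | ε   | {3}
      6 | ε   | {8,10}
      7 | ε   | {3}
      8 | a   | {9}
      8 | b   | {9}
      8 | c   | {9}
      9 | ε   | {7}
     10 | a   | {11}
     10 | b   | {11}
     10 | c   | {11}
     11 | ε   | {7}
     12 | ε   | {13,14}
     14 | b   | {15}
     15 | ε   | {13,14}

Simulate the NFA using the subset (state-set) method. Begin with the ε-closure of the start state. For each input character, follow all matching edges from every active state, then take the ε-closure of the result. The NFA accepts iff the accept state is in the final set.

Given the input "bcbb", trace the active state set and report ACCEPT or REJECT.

start: ε-closure({0}) = {0}
'b' @ 1: {1,2,4,6,8,10}
'c' @ 2: {3,7,9,11,12,13,14}  ✓accept
'b' @ 3: {13,14,15}  ✓accept
'b' @ 4: {13,14,15}  ✓accept
final: {13,14,15}; accept 13 in set

Answer: ACCEPT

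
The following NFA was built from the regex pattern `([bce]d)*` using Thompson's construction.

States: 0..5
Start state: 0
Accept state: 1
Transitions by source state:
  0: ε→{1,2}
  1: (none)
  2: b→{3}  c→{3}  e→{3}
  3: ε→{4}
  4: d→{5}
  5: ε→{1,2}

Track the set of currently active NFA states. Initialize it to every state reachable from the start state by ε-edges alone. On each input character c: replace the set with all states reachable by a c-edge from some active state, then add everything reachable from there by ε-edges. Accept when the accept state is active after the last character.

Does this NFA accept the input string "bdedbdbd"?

Answer: ACCEPT

Steps:
S₀ = ε-closure({0}) = {0,1,2}
'b' @ 1: {3,4}
'd' @ 2: {1,2,5}  [accepting]
'e' @ 3: {3,4}
'd' @ 4: {1,2,5}  [accepting]
'b' @ 5: {3,4}
'd' @ 6: {1,2,5}  [accepting]
'b' @ 7: {3,4}
'd' @ 8: {1,2,5}  [accepting]
after full input: {1,2,5}  (accept=1 in)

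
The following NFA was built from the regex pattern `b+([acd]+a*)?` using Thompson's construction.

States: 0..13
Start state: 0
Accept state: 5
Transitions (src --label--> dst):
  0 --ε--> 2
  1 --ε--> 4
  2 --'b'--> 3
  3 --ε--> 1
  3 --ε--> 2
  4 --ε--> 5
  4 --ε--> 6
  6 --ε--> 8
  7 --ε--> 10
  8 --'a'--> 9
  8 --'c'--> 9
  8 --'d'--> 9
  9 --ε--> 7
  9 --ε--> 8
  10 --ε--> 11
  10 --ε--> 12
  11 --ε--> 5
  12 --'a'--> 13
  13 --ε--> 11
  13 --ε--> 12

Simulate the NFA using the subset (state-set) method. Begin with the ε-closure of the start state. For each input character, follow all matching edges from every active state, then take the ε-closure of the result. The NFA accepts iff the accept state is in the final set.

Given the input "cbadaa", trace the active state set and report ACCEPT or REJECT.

initial (ε-close {0}): {0,2}
'c' @ 1: {}  — no active states
rest 'badaa' ignored (set empty)
final: {}; accept 5 not in set

Answer: REJECT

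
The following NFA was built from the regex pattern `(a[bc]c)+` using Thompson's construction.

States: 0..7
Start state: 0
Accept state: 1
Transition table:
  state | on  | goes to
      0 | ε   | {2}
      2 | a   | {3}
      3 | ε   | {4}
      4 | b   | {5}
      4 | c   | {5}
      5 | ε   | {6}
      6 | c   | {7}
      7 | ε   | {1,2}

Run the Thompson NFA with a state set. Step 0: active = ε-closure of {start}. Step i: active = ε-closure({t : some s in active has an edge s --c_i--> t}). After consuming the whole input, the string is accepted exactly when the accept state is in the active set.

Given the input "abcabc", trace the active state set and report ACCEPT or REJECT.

start: ε-closure({0}) = {0,2}
'a' @ 1: {3,4}
'b' @ 2: {5,6}
'c' @ 3: {1,2,7}  ✓accept
'a' @ 4: {3,4}
'b' @ 5: {5,6}
'c' @ 6: {1,2,7}  ✓accept
after full input: {1,2,7}  (accept=1 in)

Answer: ACCEPT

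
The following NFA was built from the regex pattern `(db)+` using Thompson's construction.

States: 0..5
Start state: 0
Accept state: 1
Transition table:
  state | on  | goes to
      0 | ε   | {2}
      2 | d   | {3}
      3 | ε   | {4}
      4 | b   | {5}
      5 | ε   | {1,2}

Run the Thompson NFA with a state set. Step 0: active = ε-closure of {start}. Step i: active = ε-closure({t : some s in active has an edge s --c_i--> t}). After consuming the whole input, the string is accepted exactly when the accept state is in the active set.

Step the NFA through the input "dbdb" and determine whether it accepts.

Answer: ACCEPT

Derivation:
start: ε-closure({0}) = {0,2}
'd' @ 1: {3,4}
'b' @ 2: {1,2,5}  [accepting]
'd' @ 3: {3,4}
'b' @ 4: {1,2,5}  [accepting]
end set {1,2,5} — state 1 in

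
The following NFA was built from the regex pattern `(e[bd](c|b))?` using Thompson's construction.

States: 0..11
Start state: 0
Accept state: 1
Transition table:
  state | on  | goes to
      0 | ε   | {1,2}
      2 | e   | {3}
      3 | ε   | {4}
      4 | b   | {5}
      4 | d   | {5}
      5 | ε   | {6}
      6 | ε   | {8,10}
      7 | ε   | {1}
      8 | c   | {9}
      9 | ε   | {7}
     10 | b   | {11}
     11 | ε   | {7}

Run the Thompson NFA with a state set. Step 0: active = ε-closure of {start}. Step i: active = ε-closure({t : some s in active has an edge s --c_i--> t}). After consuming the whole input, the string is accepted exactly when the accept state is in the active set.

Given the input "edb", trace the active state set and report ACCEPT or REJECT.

Answer: ACCEPT

Steps:
start: ε-closure({0}) = {0,1,2}
'e' @ 1: {3,4}
'd' @ 2: {5,6,8,10}
'b' @ 3: {1,7,11}  ✓accept
end set {1,7,11} — state 1 in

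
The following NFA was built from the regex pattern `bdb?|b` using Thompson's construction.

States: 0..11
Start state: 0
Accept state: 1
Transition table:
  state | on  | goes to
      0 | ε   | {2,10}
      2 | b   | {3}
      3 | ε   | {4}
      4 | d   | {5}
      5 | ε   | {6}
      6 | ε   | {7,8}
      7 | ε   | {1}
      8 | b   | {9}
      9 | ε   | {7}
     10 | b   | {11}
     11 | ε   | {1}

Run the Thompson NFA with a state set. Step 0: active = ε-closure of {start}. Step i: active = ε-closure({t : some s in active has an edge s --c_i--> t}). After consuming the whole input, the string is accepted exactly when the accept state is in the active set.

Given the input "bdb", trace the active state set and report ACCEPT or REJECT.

S₀ = ε-closure({0}) = {0,2,10}
'b' @ 1: {1,3,4,11}  ✓accept
'd' @ 2: {1,5,6,7,8}  ✓accept
'b' @ 3: {1,7,9}  ✓accept
end set {1,7,9} — state 1 in

Answer: ACCEPT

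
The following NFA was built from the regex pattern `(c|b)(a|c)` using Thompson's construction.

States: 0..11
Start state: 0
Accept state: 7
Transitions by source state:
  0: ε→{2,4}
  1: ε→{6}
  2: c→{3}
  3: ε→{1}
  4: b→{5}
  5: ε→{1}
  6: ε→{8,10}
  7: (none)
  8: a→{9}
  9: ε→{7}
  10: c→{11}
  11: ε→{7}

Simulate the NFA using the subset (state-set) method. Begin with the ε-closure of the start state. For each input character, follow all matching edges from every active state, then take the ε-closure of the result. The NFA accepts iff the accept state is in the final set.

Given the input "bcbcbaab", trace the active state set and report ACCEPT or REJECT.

S₀ = ε-closure({0}) = {0,2,4}
'b' @ 1: {1,5,6,8,10}
'c' @ 2: {7,11}  ✓accept
'b' @ 3: {}  — state set empty
rest 'cbaab' ignored (set empty)
final: {}; accept 7 not in set

Answer: REJECT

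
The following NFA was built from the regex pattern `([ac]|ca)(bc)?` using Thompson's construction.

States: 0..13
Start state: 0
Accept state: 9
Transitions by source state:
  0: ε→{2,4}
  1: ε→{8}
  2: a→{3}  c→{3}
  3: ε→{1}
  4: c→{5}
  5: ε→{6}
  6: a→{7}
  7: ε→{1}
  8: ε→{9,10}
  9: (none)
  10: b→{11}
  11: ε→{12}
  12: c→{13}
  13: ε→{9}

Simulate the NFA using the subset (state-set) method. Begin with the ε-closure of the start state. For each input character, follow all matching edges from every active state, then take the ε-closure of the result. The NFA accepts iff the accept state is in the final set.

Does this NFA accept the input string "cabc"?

Answer: ACCEPT

Trace:
start: ε-closure({0}) = {0,2,4}
'c' @ 1: {1,3,5,6,8,9,10}  [accepting]
'a' @ 2: {1,7,8,9,10}  [accepting]
'b' @ 3: {11,12}
'c' @ 4: {9,13}  [accepting]
end set {9,13} — state 9 in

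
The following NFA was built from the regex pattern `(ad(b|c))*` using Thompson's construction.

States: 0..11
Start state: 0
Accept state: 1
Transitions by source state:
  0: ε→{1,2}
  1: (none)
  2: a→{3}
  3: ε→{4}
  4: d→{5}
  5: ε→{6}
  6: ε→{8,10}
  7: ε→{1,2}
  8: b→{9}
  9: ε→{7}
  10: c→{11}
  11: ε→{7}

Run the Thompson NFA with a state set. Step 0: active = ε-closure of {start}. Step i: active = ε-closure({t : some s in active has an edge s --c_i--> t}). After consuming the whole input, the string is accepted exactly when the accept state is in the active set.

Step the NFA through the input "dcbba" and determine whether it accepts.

initial (ε-close {0}): {0,1,2}
'd' @ 1: {}  — state set empty
rest 'cbba' ignored (set empty)
after full input: {}  (accept=1 not in)

Answer: REJECT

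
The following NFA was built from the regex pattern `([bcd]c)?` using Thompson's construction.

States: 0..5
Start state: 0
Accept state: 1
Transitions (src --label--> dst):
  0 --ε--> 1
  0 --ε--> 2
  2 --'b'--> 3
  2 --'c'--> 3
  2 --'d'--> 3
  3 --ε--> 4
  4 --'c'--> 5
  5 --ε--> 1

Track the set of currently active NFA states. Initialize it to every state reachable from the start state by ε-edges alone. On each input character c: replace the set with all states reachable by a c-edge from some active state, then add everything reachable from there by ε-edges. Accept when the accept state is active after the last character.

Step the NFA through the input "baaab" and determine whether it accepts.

S₀ = ε-closure({0}) = {0,1,2}
'b' @ 1: {3,4}
'a' @ 2: {}  — state set empty
rest 'aab' ignored (set empty)
after full input: {}  (accept=1 not in)

Answer: REJECT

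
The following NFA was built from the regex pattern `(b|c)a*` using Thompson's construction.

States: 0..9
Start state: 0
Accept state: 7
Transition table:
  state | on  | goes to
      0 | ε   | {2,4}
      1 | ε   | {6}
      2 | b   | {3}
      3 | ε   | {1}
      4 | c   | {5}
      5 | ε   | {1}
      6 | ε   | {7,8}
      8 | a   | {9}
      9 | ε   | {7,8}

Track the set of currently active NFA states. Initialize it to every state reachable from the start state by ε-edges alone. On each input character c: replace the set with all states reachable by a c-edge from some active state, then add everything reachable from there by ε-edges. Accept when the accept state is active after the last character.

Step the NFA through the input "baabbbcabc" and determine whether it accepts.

Answer: REJECT

Steps:
initial (ε-close {0}): {0,2,4}
'b' @ 1: {1,3,6,7,8}  [accepting]
'a' @ 2: {7,8,9}  [accepting]
'a' @ 3: {7,8,9}  [accepting]
'b' @ 4: {}  — dead — no transitions
rest 'bbcabc' ignored (set empty)
end set {} — state 7 not in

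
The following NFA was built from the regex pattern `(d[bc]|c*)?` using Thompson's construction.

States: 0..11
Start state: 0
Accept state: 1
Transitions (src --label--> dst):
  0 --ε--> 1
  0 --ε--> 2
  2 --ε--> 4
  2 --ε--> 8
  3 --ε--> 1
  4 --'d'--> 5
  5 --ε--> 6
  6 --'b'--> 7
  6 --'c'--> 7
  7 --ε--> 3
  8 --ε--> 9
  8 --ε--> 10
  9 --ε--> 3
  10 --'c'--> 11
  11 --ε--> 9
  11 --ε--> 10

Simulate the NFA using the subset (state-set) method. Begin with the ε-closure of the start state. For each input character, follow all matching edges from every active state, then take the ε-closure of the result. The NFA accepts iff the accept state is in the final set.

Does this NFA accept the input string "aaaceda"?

Answer: REJECT

Derivation:
initial (ε-close {0}): {0,1,2,3,4,8,9,10}
'a' @ 1: {}  — state set empty
rest 'aaceda' ignored (set empty)
end set {} — state 1 not in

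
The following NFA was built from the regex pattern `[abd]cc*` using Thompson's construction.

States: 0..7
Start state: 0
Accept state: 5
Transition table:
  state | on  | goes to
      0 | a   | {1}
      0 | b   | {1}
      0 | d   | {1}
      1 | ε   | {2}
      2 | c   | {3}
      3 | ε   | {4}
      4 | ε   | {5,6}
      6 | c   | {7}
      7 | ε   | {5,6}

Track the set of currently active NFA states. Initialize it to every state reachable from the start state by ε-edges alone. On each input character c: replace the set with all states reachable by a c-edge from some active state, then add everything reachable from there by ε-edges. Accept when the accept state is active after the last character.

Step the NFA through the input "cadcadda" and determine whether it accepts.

S₀ = ε-closure({0}) = {0}
'c' @ 1: {}  — dead — no transitions
rest 'adcadda' ignored (set empty)
end set {} — state 5 not in

Answer: REJECT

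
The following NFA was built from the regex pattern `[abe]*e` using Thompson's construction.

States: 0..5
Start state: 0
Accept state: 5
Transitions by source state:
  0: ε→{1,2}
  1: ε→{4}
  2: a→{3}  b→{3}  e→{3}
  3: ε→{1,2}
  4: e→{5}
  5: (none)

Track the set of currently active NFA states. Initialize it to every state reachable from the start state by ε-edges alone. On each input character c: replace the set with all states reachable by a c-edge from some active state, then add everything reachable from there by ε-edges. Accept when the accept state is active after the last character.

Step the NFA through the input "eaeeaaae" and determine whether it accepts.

initial (ε-close {0}): {0,1,2,4}
'e' @ 1: {1,2,3,4,5}  [accepting]
'a' @ 2: {1,2,3,4}
'e' @ 3: {1,2,3,4,5}  [accepting]
'e' @ 4: {1,2,3,4,5}  [accepting]
'a' @ 5: {1,2,3,4}
'a' @ 6: {1,2,3,4}
'a' @ 7: {1,2,3,4}
'e' @ 8: {1,2,3,4,5}  [accepting]
end set {1,2,3,4,5} — state 5 in

Answer: ACCEPT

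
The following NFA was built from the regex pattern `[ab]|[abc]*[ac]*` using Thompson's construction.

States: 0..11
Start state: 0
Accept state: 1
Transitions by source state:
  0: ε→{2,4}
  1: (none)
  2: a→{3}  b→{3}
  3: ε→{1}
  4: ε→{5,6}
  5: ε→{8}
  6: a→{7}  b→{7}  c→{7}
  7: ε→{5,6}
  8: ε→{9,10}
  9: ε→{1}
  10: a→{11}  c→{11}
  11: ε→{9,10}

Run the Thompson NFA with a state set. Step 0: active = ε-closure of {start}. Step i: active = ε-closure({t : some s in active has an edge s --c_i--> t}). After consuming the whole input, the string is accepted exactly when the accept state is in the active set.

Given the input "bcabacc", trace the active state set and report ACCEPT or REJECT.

Answer: ACCEPT

Derivation:
start: ε-closure({0}) = {0,1,2,4,5,6,8,9,10}
'b' @ 1: {1,3,5,6,7,8,9,10}  [accepting]
'c' @ 2: {1,5,6,7,8,9,10,11}  [accepting]
'a' @ 3: {1,5,6,7,8,9,10,11}  [accepting]
'b' @ 4: {1,5,6,7,8,9,10}  [accepting]
'a' @ 5: {1,5,6,7,8,9,10,11}  [accepting]
'c' @ 6: {1,5,6,7,8,9,10,11}  [accepting]
'c' @ 7: {1,5,6,7,8,9,10,11}  [accepting]
end set {1,5,6,7,8,9,10,11} — state 1 in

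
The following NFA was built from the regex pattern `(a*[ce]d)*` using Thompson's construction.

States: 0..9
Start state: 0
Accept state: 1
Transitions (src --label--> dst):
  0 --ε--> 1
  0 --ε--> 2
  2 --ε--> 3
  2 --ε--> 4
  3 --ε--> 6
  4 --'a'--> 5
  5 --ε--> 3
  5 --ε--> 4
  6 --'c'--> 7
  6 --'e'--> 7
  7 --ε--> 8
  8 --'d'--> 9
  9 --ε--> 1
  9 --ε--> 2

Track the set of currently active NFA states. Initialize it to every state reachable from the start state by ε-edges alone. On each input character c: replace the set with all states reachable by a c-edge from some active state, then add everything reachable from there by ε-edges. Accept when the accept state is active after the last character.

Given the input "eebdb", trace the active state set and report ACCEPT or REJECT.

initial (ε-close {0}): {0,1,2,3,4,6}
'e' @ 1: {7,8}
'e' @ 2: {}  — no active states
rest 'bdb' ignored (set empty)
final: {}; accept 1 not in set

Answer: REJECT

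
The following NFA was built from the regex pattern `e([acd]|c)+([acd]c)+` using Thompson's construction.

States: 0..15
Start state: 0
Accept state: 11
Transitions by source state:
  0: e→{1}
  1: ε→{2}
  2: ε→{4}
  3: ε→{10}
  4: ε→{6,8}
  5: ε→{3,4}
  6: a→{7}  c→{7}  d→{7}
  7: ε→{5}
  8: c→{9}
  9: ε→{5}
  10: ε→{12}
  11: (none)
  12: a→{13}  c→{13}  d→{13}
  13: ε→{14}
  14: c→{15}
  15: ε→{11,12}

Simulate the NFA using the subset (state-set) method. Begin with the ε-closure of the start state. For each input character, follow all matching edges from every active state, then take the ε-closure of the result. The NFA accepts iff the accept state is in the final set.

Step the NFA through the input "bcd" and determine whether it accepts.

initial (ε-close {0}): {0}
'b' @ 1: {}  — dead — no transitions
rest 'cd' ignored (set empty)
end set {} — state 11 not in

Answer: REJECT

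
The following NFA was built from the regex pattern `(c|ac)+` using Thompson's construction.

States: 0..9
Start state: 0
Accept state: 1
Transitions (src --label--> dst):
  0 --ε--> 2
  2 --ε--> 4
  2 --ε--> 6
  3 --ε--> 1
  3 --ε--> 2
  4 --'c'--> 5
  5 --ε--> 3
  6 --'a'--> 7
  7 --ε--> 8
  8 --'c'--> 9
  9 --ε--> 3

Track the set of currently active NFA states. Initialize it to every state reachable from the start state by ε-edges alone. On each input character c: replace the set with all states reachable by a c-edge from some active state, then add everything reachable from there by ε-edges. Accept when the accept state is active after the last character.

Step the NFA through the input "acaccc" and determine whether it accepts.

initial (ε-close {0}): {0,2,4,6}
'a' @ 1: {7,8}
'c' @ 2: {1,2,3,4,6,9}  [accepting]
'a' @ 3: {7,8}
'c' @ 4: {1,2,3,4,6,9}  [accepting]
'c' @ 5: {1,2,3,4,5,6}  [accepting]
'c' @ 6: {1,2,3,4,5,6}  [accepting]
final: {1,2,3,4,5,6}; accept 1 in set

Answer: ACCEPT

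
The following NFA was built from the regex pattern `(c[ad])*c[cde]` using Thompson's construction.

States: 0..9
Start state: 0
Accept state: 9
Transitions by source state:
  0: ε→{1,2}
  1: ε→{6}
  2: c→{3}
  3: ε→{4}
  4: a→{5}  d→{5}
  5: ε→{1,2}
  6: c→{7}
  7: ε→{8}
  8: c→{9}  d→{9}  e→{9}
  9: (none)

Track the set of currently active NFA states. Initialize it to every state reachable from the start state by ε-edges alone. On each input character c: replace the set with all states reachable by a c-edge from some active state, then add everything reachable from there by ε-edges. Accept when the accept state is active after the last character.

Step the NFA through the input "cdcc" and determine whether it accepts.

start: ε-closure({0}) = {0,1,2,6}
'c' @ 1: {3,4,7,8}
'd' @ 2: {1,2,5,6,9}  ✓accept
'c' @ 3: {3,4,7,8}
'c' @ 4: {9}  ✓accept
final: {9}; accept 9 in set

Answer: ACCEPT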